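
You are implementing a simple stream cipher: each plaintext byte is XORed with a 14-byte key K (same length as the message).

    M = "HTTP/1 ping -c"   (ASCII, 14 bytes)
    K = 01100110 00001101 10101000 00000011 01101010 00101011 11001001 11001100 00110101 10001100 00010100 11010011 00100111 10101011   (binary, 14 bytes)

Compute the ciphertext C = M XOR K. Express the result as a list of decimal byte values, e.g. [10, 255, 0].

[46, 89, 252, 83, 69, 26, 233, 188, 92, 226, 115, 243, 10, 200]

XOR is its own inverse, so applying the key byte-wise gives the result directly.
byte 0: 48 ⊕ 66 = 2e
byte 1: 54 ⊕ 0d = 59
byte 2: 54 ⊕ a8 = fc
byte 3: 50 ⊕ 03 = 53
byte 4: 2f ⊕ 6a = 45
byte 5: 31 ⊕ 2b = 1a
byte 6: 20 ⊕ c9 = e9
byte 7: 70 ⊕ cc = bc
byte 8: 69 ⊕ 35 = 5c
byte 9: 6e ⊕ 8c = e2
byte 10: 67 ⊕ 14 = 73
byte 11: 20 ⊕ d3 = f3
byte 12: 2d ⊕ 27 = 0a
byte 13: 63 ⊕ ab = c8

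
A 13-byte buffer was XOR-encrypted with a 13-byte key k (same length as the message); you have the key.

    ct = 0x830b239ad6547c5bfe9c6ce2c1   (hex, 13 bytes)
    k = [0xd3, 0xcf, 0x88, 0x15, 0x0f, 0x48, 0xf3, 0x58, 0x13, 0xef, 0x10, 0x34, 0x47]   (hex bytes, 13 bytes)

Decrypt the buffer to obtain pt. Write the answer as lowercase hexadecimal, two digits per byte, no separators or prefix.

XOR is its own inverse, so applying the key byte-wise gives the result directly.
131 XOR 211 =  80
 11 XOR 207 = 196
 35 XOR 136 = 171
154 XOR  21 = 143
214 XOR  15 = 217
 84 XOR  72 =  28
124 XOR 243 = 143
 91 XOR  88 =   3
254 XOR  19 = 237
156 XOR 239 = 115
108 XOR  16 = 124
226 XOR  52 = 214
193 XOR  71 = 134

50c4ab8fd91c8f03ed737cd686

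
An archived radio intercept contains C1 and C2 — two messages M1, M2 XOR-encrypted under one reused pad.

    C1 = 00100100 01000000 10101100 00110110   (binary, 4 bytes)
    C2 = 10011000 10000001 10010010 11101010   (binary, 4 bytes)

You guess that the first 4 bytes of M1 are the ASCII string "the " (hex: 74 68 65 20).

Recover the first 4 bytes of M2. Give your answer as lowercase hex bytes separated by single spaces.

c8 a9 5b fc

First, C1 ⊕ C2 = (M1 ⊕ K) ⊕ (M2 ⊕ K) = M1 ⊕ M2, so the key drops out. Then M2 = (M1 ⊕ M2) ⊕ M1 over the first 4 bytes.
byte 0: (24 ^ 98) ^ 74 = bc ^ 74 = c8
byte 1: (40 ^ 81) ^ 68 = c1 ^ 68 = a9
byte 2: (ac ^ 92) ^ 65 = 3e ^ 65 = 5b
byte 3: (36 ^ ea) ^ 20 = dc ^ 20 = fc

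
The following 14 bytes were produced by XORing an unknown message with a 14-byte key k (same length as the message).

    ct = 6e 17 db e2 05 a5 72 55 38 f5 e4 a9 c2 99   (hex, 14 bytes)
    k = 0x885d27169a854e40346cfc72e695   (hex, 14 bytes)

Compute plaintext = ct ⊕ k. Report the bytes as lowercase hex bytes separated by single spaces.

e6 4a fc f4 9f 20 3c 15 0c 99 18 db 24 0c

XOR is its own inverse, so applying the key byte-wise gives the result directly.
byte 0: 6e ⊕ 88 = e6
byte 1: 17 ⊕ 5d = 4a
byte 2: db ⊕ 27 = fc
byte 3: e2 ⊕ 16 = f4
byte 4: 05 ⊕ 9a = 9f
byte 5: a5 ⊕ 85 = 20
byte 6: 72 ⊕ 4e = 3c
byte 7: 55 ⊕ 40 = 15
byte 8: 38 ⊕ 34 = 0c
byte 9: f5 ⊕ 6c = 99
byte 10: e4 ⊕ fc = 18
byte 11: a9 ⊕ 72 = db
byte 12: c2 ⊕ e6 = 24
byte 13: 99 ⊕ 95 = 0c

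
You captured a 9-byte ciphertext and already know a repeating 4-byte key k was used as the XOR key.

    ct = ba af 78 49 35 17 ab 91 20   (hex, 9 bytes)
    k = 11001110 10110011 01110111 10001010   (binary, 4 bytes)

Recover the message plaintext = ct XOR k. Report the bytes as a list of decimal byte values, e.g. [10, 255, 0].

[116, 28, 15, 195, 251, 164, 220, 27, 238]

The 4-byte key repeats, so the effective keystream is ce b3 77 8a ce b3 77 8a ce.
byte 0: ba ^ ce = 74
byte 1: af ^ b3 = 1c
byte 2: 78 ^ 77 = 0f
byte 3: 49 ^ 8a = c3
byte 4: 35 ^ ce = fb
byte 5: 17 ^ b3 = a4
byte 6: ab ^ 77 = dc
byte 7: 91 ^ 8a = 1b
byte 8: 20 ^ ce = ee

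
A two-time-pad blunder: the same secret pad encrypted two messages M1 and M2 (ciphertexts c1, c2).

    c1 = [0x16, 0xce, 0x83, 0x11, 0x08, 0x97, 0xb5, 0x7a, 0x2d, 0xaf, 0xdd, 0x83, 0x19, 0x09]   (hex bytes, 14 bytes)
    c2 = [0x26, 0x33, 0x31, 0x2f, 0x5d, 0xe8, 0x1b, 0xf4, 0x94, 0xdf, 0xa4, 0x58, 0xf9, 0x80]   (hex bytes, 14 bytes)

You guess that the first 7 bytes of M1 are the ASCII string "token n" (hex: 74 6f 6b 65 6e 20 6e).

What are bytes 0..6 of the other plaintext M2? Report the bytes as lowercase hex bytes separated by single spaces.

First, c1 ⊕ c2 = (M1 ⊕ K) ⊕ (M2 ⊕ K) = M1 ⊕ M2, so the key drops out. Then M2 = (M1 ⊕ M2) ⊕ M1 over the first 7 bytes.
byte 0: (16 xor 26) xor 74 = 30 xor 74 = 44
byte 1: (ce xor 33) xor 6f = fd xor 6f = 92
byte 2: (83 xor 31) xor 6b = b2 xor 6b = d9
byte 3: (11 xor 2f) xor 65 = 3e xor 65 = 5b
byte 4: (08 xor 5d) xor 6e = 55 xor 6e = 3b
byte 5: (97 xor e8) xor 20 = 7f xor 20 = 5f
byte 6: (b5 xor 1b) xor 6e = ae xor 6e = c0

44 92 d9 5b 3b 5f c0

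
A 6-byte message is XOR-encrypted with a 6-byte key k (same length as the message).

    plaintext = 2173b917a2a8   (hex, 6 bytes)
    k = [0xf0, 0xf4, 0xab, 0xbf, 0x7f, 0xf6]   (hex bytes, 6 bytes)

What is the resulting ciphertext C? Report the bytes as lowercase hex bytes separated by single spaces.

d1 87 12 a8 dd 5e

21 xor f0 = d1
73 xor f4 = 87
b9 xor ab = 12
17 xor bf = a8
a2 xor 7f = dd
a8 xor f6 = 5e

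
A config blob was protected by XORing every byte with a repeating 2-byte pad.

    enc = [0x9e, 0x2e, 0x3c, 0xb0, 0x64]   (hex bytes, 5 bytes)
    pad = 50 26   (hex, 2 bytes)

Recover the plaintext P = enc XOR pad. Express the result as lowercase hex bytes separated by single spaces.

ce 08 6c 96 34

The 2-byte key repeats, so the effective keystream is 50 26 50 26 50.
byte 0: 9e ⊕ 50 = ce
byte 1: 2e ⊕ 26 = 08
byte 2: 3c ⊕ 50 = 6c
byte 3: b0 ⊕ 26 = 96
byte 4: 64 ⊕ 50 = 34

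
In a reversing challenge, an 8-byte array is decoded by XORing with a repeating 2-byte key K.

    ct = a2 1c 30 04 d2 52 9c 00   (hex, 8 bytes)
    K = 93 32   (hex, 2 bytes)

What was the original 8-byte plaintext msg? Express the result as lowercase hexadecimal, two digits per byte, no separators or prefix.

The 2-byte key repeats, so the effective keystream is 93 32 93 32 93 32 93 32.
byte 0: a2 ⊕ 93 = 31
byte 1: 1c ⊕ 32 = 2e
byte 2: 30 ⊕ 93 = a3
byte 3: 04 ⊕ 32 = 36
byte 4: d2 ⊕ 93 = 41
byte 5: 52 ⊕ 32 = 60
byte 6: 9c ⊕ 93 = 0f
byte 7: 00 ⊕ 32 = 32

312ea33641600f32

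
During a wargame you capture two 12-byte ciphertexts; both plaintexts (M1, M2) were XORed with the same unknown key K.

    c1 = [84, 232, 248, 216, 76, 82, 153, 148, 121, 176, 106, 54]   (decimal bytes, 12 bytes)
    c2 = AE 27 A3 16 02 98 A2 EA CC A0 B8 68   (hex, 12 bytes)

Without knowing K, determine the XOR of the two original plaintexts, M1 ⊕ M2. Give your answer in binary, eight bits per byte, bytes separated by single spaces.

c1 ⊕ c2 = (M1 ⊕ K) ⊕ (M2 ⊕ K) = M1 ⊕ M2 — the shared key cancels under XOR.
01010100 XOR 10101110 = 11111010
11101000 XOR 00100111 = 11001111
11111000 XOR 10100011 = 01011011
11011000 XOR 00010110 = 11001110
01001100 XOR 00000010 = 01001110
01010010 XOR 10011000 = 11001010
10011001 XOR 10100010 = 00111011
10010100 XOR 11101010 = 01111110
01111001 XOR 11001100 = 10110101
10110000 XOR 10100000 = 00010000
01101010 XOR 10111000 = 11010010
00110110 XOR 01101000 = 01011110

11111010 11001111 01011011 11001110 01001110 11001010 00111011 01111110 10110101 00010000 11010010 01011110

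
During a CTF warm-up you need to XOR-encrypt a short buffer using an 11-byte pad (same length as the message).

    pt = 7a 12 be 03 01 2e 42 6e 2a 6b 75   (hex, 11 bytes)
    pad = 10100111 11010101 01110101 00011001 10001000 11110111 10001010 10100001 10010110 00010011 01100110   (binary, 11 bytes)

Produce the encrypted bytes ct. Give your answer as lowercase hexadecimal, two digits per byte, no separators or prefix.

ddc7cb1a89d9c8cfbc7813

XOR is its own inverse, so applying the key byte-wise gives the result directly.
7a ^ a7 = dd
12 ^ d5 = c7
be ^ 75 = cb
03 ^ 19 = 1a
01 ^ 88 = 89
2e ^ f7 = d9
42 ^ 8a = c8
6e ^ a1 = cf
2a ^ 96 = bc
6b ^ 13 = 78
75 ^ 66 = 13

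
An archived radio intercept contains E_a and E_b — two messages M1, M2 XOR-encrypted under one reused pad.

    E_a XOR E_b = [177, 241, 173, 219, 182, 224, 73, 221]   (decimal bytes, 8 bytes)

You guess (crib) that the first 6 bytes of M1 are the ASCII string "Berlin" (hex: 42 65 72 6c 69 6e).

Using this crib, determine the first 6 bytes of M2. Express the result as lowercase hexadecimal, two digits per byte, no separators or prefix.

f394dfb7df8e

Since E_a ⊕ E_b = M1 ⊕ M2, XORing with the guessed M1 bytes yields the corresponding M2 bytes: M2 = (E_a ⊕ E_b) ⊕ M1.
b1 ⊕ 42 = f3
f1 ⊕ 65 = 94
ad ⊕ 72 = df
db ⊕ 6c = b7
b6 ⊕ 69 = df
e0 ⊕ 6e = 8e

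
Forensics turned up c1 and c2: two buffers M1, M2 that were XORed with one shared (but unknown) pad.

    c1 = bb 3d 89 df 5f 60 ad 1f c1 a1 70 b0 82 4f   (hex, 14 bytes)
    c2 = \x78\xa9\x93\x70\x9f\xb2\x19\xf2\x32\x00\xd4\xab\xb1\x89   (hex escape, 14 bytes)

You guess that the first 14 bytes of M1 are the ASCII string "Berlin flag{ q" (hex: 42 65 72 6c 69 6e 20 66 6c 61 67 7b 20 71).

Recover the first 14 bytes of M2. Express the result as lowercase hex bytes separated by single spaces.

First, c1 ⊕ c2 = (M1 ⊕ K) ⊕ (M2 ⊕ K) = M1 ⊕ M2, so the key drops out. Then M2 = (M1 ⊕ M2) ⊕ M1 over the first 14 bytes.
byte 0: (bb xor 78) xor 42 = c3 xor 42 = 81
byte 1: (3d xor a9) xor 65 = 94 xor 65 = f1
byte 2: (89 xor 93) xor 72 = 1a xor 72 = 68
byte 3: (df xor 70) xor 6c = af xor 6c = c3
byte 4: (5f xor 9f) xor 69 = c0 xor 69 = a9
byte 5: (60 xor b2) xor 6e = d2 xor 6e = bc
byte 6: (ad xor 19) xor 20 = b4 xor 20 = 94
byte 7: (1f xor f2) xor 66 = ed xor 66 = 8b
byte 8: (c1 xor 32) xor 6c = f3 xor 6c = 9f
byte 9: (a1 xor 00) xor 61 = a1 xor 61 = c0
byte 10: (70 xor d4) xor 67 = a4 xor 67 = c3
byte 11: (b0 xor ab) xor 7b = 1b xor 7b = 60
byte 12: (82 xor b1) xor 20 = 33 xor 20 = 13
byte 13: (4f xor 89) xor 71 = c6 xor 71 = b7

81 f1 68 c3 a9 bc 94 8b 9f c0 c3 60 13 b7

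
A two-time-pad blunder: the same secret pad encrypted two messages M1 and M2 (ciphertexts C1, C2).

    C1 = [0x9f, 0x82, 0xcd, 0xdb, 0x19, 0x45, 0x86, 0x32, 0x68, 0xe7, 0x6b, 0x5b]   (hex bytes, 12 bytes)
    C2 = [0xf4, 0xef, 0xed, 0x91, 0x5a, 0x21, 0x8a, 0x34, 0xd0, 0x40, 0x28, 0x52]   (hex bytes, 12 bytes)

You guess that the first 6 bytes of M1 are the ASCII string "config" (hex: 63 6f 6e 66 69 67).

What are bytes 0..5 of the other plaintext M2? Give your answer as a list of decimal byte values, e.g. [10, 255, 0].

[8, 2, 78, 44, 42, 3]

First, C1 ⊕ C2 = (M1 ⊕ K) ⊕ (M2 ⊕ K) = M1 ⊕ M2, so the key drops out. Then M2 = (M1 ⊕ M2) ⊕ M1 over the first 6 bytes.
byte 0: (9f XOR f4) XOR 63 = 6b XOR 63 = 08
byte 1: (82 XOR ef) XOR 6f = 6d XOR 6f = 02
byte 2: (cd XOR ed) XOR 6e = 20 XOR 6e = 4e
byte 3: (db XOR 91) XOR 66 = 4a XOR 66 = 2c
byte 4: (19 XOR 5a) XOR 69 = 43 XOR 69 = 2a
byte 5: (45 XOR 21) XOR 67 = 64 XOR 67 = 03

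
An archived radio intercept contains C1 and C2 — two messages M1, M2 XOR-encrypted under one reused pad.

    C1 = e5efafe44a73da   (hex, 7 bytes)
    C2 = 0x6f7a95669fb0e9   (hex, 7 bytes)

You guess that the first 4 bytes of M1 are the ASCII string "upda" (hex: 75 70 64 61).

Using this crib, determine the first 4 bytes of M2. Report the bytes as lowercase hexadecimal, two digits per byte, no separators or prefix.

First, C1 ⊕ C2 = (M1 ⊕ K) ⊕ (M2 ⊕ K) = M1 ⊕ M2, so the key drops out. Then M2 = (M1 ⊕ M2) ⊕ M1 over the first 4 bytes.
byte 0: (e5 xor 6f) xor 75 = 8a xor 75 = ff
byte 1: (ef xor 7a) xor 70 = 95 xor 70 = e5
byte 2: (af xor 95) xor 64 = 3a xor 64 = 5e
byte 3: (e4 xor 66) xor 61 = 82 xor 61 = e3

ffe55ee3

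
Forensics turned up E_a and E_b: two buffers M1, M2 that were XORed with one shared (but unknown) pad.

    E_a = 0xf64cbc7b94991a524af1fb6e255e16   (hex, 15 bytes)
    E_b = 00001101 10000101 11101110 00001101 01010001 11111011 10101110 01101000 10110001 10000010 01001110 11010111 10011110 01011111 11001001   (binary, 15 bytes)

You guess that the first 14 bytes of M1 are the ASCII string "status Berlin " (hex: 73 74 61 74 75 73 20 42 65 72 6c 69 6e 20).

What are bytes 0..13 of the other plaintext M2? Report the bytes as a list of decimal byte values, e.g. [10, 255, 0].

First, E_a ⊕ E_b = (M1 ⊕ K) ⊕ (M2 ⊕ K) = M1 ⊕ M2, so the key drops out. Then M2 = (M1 ⊕ M2) ⊕ M1 over the first 14 bytes.
byte 0: (f6 ^ 0d) ^ 73 = fb ^ 73 = 88
byte 1: (4c ^ 85) ^ 74 = c9 ^ 74 = bd
byte 2: (bc ^ ee) ^ 61 = 52 ^ 61 = 33
byte 3: (7b ^ 0d) ^ 74 = 76 ^ 74 = 02
byte 4: (94 ^ 51) ^ 75 = c5 ^ 75 = b0
byte 5: (99 ^ fb) ^ 73 = 62 ^ 73 = 11
byte 6: (1a ^ ae) ^ 20 = b4 ^ 20 = 94
byte 7: (52 ^ 68) ^ 42 = 3a ^ 42 = 78
byte 8: (4a ^ b1) ^ 65 = fb ^ 65 = 9e
byte 9: (f1 ^ 82) ^ 72 = 73 ^ 72 = 01
byte 10: (fb ^ 4e) ^ 6c = b5 ^ 6c = d9
byte 11: (6e ^ d7) ^ 69 = b9 ^ 69 = d0
byte 12: (25 ^ 9e) ^ 6e = bb ^ 6e = d5
byte 13: (5e ^ 5f) ^ 20 = 01 ^ 20 = 21

[136, 189, 51, 2, 176, 17, 148, 120, 158, 1, 217, 208, 213, 33]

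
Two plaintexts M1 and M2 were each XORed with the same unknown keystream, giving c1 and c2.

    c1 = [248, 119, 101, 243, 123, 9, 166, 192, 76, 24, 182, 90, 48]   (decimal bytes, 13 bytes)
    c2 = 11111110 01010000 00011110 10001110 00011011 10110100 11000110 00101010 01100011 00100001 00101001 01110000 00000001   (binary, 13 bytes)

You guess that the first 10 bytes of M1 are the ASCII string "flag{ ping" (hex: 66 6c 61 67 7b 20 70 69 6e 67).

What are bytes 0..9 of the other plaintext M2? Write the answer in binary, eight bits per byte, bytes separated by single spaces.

01100000 01001011 00011010 00011010 00011011 10011101 00010000 10000011 01000001 01011110

First, c1 ⊕ c2 = (M1 ⊕ K) ⊕ (M2 ⊕ K) = M1 ⊕ M2, so the key drops out. Then M2 = (M1 ⊕ M2) ⊕ M1 over the first 10 bytes.
byte 0: (f8 ⊕ fe) ⊕ 66 = 06 ⊕ 66 = 60
byte 1: (77 ⊕ 50) ⊕ 6c = 27 ⊕ 6c = 4b
byte 2: (65 ⊕ 1e) ⊕ 61 = 7b ⊕ 61 = 1a
byte 3: (f3 ⊕ 8e) ⊕ 67 = 7d ⊕ 67 = 1a
byte 4: (7b ⊕ 1b) ⊕ 7b = 60 ⊕ 7b = 1b
byte 5: (09 ⊕ b4) ⊕ 20 = bd ⊕ 20 = 9d
byte 6: (a6 ⊕ c6) ⊕ 70 = 60 ⊕ 70 = 10
byte 7: (c0 ⊕ 2a) ⊕ 69 = ea ⊕ 69 = 83
byte 8: (4c ⊕ 63) ⊕ 6e = 2f ⊕ 6e = 41
byte 9: (18 ⊕ 21) ⊕ 67 = 39 ⊕ 67 = 5e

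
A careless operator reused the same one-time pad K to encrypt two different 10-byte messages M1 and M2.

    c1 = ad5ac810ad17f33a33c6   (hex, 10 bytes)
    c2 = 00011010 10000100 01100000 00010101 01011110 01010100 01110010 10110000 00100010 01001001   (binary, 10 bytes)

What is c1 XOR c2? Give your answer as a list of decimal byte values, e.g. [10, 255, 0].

[183, 222, 168, 5, 243, 67, 129, 138, 17, 143]

c1 ⊕ c2 = (M1 ⊕ K) ⊕ (M2 ⊕ K) = M1 ⊕ M2 — the shared key cancels under XOR.
byte 0: 10101101 xor 00011010 = 10110111
byte 1: 01011010 xor 10000100 = 11011110
byte 2: 11001000 xor 01100000 = 10101000
byte 3: 00010000 xor 00010101 = 00000101
byte 4: 10101101 xor 01011110 = 11110011
byte 5: 00010111 xor 01010100 = 01000011
byte 6: 11110011 xor 01110010 = 10000001
byte 7: 00111010 xor 10110000 = 10001010
byte 8: 00110011 xor 00100010 = 00010001
byte 9: 11000110 xor 01001001 = 10001111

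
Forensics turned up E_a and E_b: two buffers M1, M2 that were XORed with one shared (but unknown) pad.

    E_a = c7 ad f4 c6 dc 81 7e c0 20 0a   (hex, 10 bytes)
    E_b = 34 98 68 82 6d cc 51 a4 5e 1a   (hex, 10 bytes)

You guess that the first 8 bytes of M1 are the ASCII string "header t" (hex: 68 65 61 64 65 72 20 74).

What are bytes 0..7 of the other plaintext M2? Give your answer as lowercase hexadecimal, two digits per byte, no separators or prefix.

First, E_a ⊕ E_b = (M1 ⊕ K) ⊕ (M2 ⊕ K) = M1 ⊕ M2, so the key drops out. Then M2 = (M1 ⊕ M2) ⊕ M1 over the first 8 bytes.
byte 0: (c7 ⊕ 34) ⊕ 68 = f3 ⊕ 68 = 9b
byte 1: (ad ⊕ 98) ⊕ 65 = 35 ⊕ 65 = 50
byte 2: (f4 ⊕ 68) ⊕ 61 = 9c ⊕ 61 = fd
byte 3: (c6 ⊕ 82) ⊕ 64 = 44 ⊕ 64 = 20
byte 4: (dc ⊕ 6d) ⊕ 65 = b1 ⊕ 65 = d4
byte 5: (81 ⊕ cc) ⊕ 72 = 4d ⊕ 72 = 3f
byte 6: (7e ⊕ 51) ⊕ 20 = 2f ⊕ 20 = 0f
byte 7: (c0 ⊕ a4) ⊕ 74 = 64 ⊕ 74 = 10

9b50fd20d43f0f10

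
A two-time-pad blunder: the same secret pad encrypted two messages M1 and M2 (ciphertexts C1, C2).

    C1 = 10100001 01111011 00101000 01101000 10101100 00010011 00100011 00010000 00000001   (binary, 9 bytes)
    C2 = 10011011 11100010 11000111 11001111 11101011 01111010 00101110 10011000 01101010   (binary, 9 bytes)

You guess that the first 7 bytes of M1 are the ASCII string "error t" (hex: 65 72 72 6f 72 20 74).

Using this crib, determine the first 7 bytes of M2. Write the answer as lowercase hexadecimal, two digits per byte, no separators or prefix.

5feb9dc8354979

First, C1 ⊕ C2 = (M1 ⊕ K) ⊕ (M2 ⊕ K) = M1 ⊕ M2, so the key drops out. Then M2 = (M1 ⊕ M2) ⊕ M1 over the first 7 bytes.
byte 0: (a1 ^ 9b) ^ 65 = 3a ^ 65 = 5f
byte 1: (7b ^ e2) ^ 72 = 99 ^ 72 = eb
byte 2: (28 ^ c7) ^ 72 = ef ^ 72 = 9d
byte 3: (68 ^ cf) ^ 6f = a7 ^ 6f = c8
byte 4: (ac ^ eb) ^ 72 = 47 ^ 72 = 35
byte 5: (13 ^ 7a) ^ 20 = 69 ^ 20 = 49
byte 6: (23 ^ 2e) ^ 74 = 0d ^ 74 = 79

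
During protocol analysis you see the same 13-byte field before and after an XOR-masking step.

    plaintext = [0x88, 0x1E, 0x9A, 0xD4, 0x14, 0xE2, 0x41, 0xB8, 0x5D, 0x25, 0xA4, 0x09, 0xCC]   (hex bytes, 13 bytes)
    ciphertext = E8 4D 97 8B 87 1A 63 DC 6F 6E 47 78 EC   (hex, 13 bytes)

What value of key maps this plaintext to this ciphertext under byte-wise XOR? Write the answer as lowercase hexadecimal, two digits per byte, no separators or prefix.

60530d5f93f82264324be37120

Since ciphertext = plaintext ⊕ key, XORing both sides with plaintext gives key = plaintext ⊕ ciphertext.
88 ^ e8 = 60
1e ^ 4d = 53
9a ^ 97 = 0d
d4 ^ 8b = 5f
14 ^ 87 = 93
e2 ^ 1a = f8
41 ^ 63 = 22
b8 ^ dc = 64
5d ^ 6f = 32
25 ^ 6e = 4b
a4 ^ 47 = e3
09 ^ 78 = 71
cc ^ ec = 20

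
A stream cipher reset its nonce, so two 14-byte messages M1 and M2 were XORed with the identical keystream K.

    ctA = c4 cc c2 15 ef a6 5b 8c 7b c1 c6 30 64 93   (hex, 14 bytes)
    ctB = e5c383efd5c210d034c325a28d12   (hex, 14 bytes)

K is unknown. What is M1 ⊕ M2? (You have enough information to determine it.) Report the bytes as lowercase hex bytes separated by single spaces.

ctA ⊕ ctB = (M1 ⊕ K) ⊕ (M2 ⊕ K) = M1 ⊕ M2 — the shared key cancels under XOR.
c4 ^ e5 = 21
cc ^ c3 = 0f
c2 ^ 83 = 41
15 ^ ef = fa
ef ^ d5 = 3a
a6 ^ c2 = 64
5b ^ 10 = 4b
8c ^ d0 = 5c
7b ^ 34 = 4f
c1 ^ c3 = 02
c6 ^ 25 = e3
30 ^ a2 = 92
64 ^ 8d = e9
93 ^ 12 = 81

21 0f 41 fa 3a 64 4b 5c 4f 02 e3 92 e9 81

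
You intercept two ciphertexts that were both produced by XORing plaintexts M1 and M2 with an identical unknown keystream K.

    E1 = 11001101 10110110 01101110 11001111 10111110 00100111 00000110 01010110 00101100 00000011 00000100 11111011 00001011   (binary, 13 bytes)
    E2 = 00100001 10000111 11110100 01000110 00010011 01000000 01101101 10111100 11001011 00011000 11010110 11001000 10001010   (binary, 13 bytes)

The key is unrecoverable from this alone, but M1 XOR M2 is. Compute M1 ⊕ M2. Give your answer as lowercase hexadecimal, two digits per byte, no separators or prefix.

E1 ⊕ E2 = (M1 ⊕ K) ⊕ (M2 ⊕ K) = M1 ⊕ M2 — the shared key cancels under XOR.
11001101 XOR 00100001 = 11101100
10110110 XOR 10000111 = 00110001
01101110 XOR 11110100 = 10011010
11001111 XOR 01000110 = 10001001
10111110 XOR 00010011 = 10101101
00100111 XOR 01000000 = 01100111
00000110 XOR 01101101 = 01101011
01010110 XOR 10111100 = 11101010
00101100 XOR 11001011 = 11100111
00000011 XOR 00011000 = 00011011
00000100 XOR 11010110 = 11010010
11111011 XOR 11001000 = 00110011
00001011 XOR 10001010 = 10000001

ec319a89ad676beae71bd23381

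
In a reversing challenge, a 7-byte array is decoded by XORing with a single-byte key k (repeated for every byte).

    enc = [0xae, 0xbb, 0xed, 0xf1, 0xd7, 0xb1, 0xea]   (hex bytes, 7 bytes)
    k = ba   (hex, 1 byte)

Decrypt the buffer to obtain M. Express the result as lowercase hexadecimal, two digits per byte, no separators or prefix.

The 1-byte key repeats, so the effective keystream is ba ba ba ba ba ba ba.
byte 0: ae ⊕ ba = 14
byte 1: bb ⊕ ba = 01
byte 2: ed ⊕ ba = 57
byte 3: f1 ⊕ ba = 4b
byte 4: d7 ⊕ ba = 6d
byte 5: b1 ⊕ ba = 0b
byte 6: ea ⊕ ba = 50

1401574b6d0b50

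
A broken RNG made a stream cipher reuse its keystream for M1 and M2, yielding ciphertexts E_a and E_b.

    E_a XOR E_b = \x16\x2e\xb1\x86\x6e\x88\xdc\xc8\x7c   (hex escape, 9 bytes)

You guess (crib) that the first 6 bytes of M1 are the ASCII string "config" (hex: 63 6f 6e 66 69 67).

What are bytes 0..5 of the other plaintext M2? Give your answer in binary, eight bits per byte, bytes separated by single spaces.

Since E_a ⊕ E_b = M1 ⊕ M2, XORing with the guessed M1 bytes yields the corresponding M2 bytes: M2 = (E_a ⊕ E_b) ⊕ M1.
 22 XOR  99 = 117
 46 XOR 111 =  65
177 XOR 110 = 223
134 XOR 102 = 224
110 XOR 105 =   7
136 XOR 103 = 239

01110101 01000001 11011111 11100000 00000111 11101111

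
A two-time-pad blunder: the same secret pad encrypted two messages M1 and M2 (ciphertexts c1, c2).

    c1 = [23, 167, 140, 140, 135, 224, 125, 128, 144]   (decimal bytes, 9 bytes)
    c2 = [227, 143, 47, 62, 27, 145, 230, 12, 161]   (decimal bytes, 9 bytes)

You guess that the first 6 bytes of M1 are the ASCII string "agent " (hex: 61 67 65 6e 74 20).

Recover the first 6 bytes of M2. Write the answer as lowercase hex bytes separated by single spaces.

95 4f c6 dc e8 51

First, c1 ⊕ c2 = (M1 ⊕ K) ⊕ (M2 ⊕ K) = M1 ⊕ M2, so the key drops out. Then M2 = (M1 ⊕ M2) ⊕ M1 over the first 6 bytes.
byte 0: (17 ⊕ e3) ⊕ 61 = f4 ⊕ 61 = 95
byte 1: (a7 ⊕ 8f) ⊕ 67 = 28 ⊕ 67 = 4f
byte 2: (8c ⊕ 2f) ⊕ 65 = a3 ⊕ 65 = c6
byte 3: (8c ⊕ 3e) ⊕ 6e = b2 ⊕ 6e = dc
byte 4: (87 ⊕ 1b) ⊕ 74 = 9c ⊕ 74 = e8
byte 5: (e0 ⊕ 91) ⊕ 20 = 71 ⊕ 20 = 51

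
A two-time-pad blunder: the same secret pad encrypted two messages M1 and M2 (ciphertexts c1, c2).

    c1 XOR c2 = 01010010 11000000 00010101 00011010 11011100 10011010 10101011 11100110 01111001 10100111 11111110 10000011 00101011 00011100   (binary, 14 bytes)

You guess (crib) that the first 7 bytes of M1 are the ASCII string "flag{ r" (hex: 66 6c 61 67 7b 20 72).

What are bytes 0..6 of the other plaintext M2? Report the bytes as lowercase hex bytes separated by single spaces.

Since c1 ⊕ c2 = M1 ⊕ M2, XORing with the guessed M1 bytes yields the corresponding M2 bytes: M2 = (c1 ⊕ c2) ⊕ M1.
byte 0:  82 xor 102 =  52
byte 1: 192 xor 108 = 172
byte 2:  21 xor  97 = 116
byte 3:  26 xor 103 = 125
byte 4: 220 xor 123 = 167
byte 5: 154 xor  32 = 186
byte 6: 171 xor 114 = 217

34 ac 74 7d a7 ba d9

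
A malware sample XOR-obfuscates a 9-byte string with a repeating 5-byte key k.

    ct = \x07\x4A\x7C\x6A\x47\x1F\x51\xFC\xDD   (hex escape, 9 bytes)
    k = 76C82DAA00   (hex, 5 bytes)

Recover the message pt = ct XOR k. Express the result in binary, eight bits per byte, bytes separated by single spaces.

01110001 10000010 01010001 11000000 01000111 01101001 10011001 11010001 01110111

The 5-byte key repeats, so the effective keystream is 76 c8 2d aa 00 76 c8 2d aa.
byte 0: 07 ⊕ 76 = 71
byte 1: 4a ⊕ c8 = 82
byte 2: 7c ⊕ 2d = 51
byte 3: 6a ⊕ aa = c0
byte 4: 47 ⊕ 00 = 47
byte 5: 1f ⊕ 76 = 69
byte 6: 51 ⊕ c8 = 99
byte 7: fc ⊕ 2d = d1
byte 8: dd ⊕ aa = 77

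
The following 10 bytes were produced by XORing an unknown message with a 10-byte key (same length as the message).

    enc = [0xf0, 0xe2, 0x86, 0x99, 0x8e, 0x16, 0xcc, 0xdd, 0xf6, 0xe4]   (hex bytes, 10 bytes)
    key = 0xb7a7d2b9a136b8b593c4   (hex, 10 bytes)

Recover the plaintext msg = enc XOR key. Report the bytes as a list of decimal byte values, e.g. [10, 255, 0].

XOR is its own inverse, so applying the key byte-wise gives the result directly.
f0 XOR b7 = 47
e2 XOR a7 = 45
86 XOR d2 = 54
99 XOR b9 = 20
8e XOR a1 = 2f
16 XOR 36 = 20
cc XOR b8 = 74
dd XOR b5 = 68
f6 XOR 93 = 65
e4 XOR c4 = 20

[71, 69, 84, 32, 47, 32, 116, 104, 101, 32]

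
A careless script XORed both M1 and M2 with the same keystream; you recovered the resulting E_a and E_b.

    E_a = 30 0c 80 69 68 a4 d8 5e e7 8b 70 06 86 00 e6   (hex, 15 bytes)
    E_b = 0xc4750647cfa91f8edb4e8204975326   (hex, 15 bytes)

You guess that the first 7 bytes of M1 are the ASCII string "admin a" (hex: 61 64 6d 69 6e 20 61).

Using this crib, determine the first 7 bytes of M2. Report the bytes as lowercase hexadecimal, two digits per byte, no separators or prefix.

First, E_a ⊕ E_b = (M1 ⊕ K) ⊕ (M2 ⊕ K) = M1 ⊕ M2, so the key drops out. Then M2 = (M1 ⊕ M2) ⊕ M1 over the first 7 bytes.
byte 0: (30 ⊕ c4) ⊕ 61 = f4 ⊕ 61 = 95
byte 1: (0c ⊕ 75) ⊕ 64 = 79 ⊕ 64 = 1d
byte 2: (80 ⊕ 06) ⊕ 6d = 86 ⊕ 6d = eb
byte 3: (69 ⊕ 47) ⊕ 69 = 2e ⊕ 69 = 47
byte 4: (68 ⊕ cf) ⊕ 6e = a7 ⊕ 6e = c9
byte 5: (a4 ⊕ a9) ⊕ 20 = 0d ⊕ 20 = 2d
byte 6: (d8 ⊕ 1f) ⊕ 61 = c7 ⊕ 61 = a6

951deb47c92da6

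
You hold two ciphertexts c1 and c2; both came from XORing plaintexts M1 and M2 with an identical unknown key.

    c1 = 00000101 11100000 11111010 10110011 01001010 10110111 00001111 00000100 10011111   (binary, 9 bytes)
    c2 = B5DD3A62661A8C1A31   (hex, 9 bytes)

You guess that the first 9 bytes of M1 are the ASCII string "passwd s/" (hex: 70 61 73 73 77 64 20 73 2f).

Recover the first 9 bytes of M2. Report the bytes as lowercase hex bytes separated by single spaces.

First, c1 ⊕ c2 = (M1 ⊕ K) ⊕ (M2 ⊕ K) = M1 ⊕ M2, so the key drops out. Then M2 = (M1 ⊕ M2) ⊕ M1 over the first 9 bytes.
byte 0: (05 ^ b5) ^ 70 = b0 ^ 70 = c0
byte 1: (e0 ^ dd) ^ 61 = 3d ^ 61 = 5c
byte 2: (fa ^ 3a) ^ 73 = c0 ^ 73 = b3
byte 3: (b3 ^ 62) ^ 73 = d1 ^ 73 = a2
byte 4: (4a ^ 66) ^ 77 = 2c ^ 77 = 5b
byte 5: (b7 ^ 1a) ^ 64 = ad ^ 64 = c9
byte 6: (0f ^ 8c) ^ 20 = 83 ^ 20 = a3
byte 7: (04 ^ 1a) ^ 73 = 1e ^ 73 = 6d
byte 8: (9f ^ 31) ^ 2f = ae ^ 2f = 81

c0 5c b3 a2 5b c9 a3 6d 81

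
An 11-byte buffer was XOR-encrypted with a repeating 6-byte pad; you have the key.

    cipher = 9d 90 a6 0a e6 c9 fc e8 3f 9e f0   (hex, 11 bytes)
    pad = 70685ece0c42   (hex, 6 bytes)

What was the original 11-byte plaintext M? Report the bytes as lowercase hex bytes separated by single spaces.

The 6-byte key repeats, so the effective keystream is 70 68 5e ce 0c 42 70 68 5e ce 0c.
byte 0: 10011101 ⊕ 01110000 = 11101101
byte 1: 10010000 ⊕ 01101000 = 11111000
byte 2: 10100110 ⊕ 01011110 = 11111000
byte 3: 00001010 ⊕ 11001110 = 11000100
byte 4: 11100110 ⊕ 00001100 = 11101010
byte 5: 11001001 ⊕ 01000010 = 10001011
byte 6: 11111100 ⊕ 01110000 = 10001100
byte 7: 11101000 ⊕ 01101000 = 10000000
byte 8: 00111111 ⊕ 01011110 = 01100001
byte 9: 10011110 ⊕ 11001110 = 01010000
byte 10: 11110000 ⊕ 00001100 = 11111100

ed f8 f8 c4 ea 8b 8c 80 61 50 fc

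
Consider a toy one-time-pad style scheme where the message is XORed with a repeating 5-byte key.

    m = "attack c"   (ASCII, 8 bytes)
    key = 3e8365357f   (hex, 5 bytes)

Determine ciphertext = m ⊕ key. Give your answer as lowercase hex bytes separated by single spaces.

The 5-byte key repeats, so the effective keystream is 3e 83 65 35 7f 3e 83 65.
byte 0: 61 ^ 3e = 5f
byte 1: 74 ^ 83 = f7
byte 2: 74 ^ 65 = 11
byte 3: 61 ^ 35 = 54
byte 4: 63 ^ 7f = 1c
byte 5: 6b ^ 3e = 55
byte 6: 20 ^ 83 = a3
byte 7: 63 ^ 65 = 06

5f f7 11 54 1c 55 a3 06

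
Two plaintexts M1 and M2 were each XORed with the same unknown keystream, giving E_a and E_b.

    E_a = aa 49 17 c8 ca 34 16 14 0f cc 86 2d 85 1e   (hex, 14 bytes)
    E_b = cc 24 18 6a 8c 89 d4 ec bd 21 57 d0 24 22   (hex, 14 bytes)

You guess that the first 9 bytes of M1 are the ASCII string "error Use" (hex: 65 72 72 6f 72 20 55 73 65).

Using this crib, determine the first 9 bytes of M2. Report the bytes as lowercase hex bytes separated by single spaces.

First, E_a ⊕ E_b = (M1 ⊕ K) ⊕ (M2 ⊕ K) = M1 ⊕ M2, so the key drops out. Then M2 = (M1 ⊕ M2) ⊕ M1 over the first 9 bytes.
byte 0: (aa ^ cc) ^ 65 = 66 ^ 65 = 03
byte 1: (49 ^ 24) ^ 72 = 6d ^ 72 = 1f
byte 2: (17 ^ 18) ^ 72 = 0f ^ 72 = 7d
byte 3: (c8 ^ 6a) ^ 6f = a2 ^ 6f = cd
byte 4: (ca ^ 8c) ^ 72 = 46 ^ 72 = 34
byte 5: (34 ^ 89) ^ 20 = bd ^ 20 = 9d
byte 6: (16 ^ d4) ^ 55 = c2 ^ 55 = 97
byte 7: (14 ^ ec) ^ 73 = f8 ^ 73 = 8b
byte 8: (0f ^ bd) ^ 65 = b2 ^ 65 = d7

03 1f 7d cd 34 9d 97 8b d7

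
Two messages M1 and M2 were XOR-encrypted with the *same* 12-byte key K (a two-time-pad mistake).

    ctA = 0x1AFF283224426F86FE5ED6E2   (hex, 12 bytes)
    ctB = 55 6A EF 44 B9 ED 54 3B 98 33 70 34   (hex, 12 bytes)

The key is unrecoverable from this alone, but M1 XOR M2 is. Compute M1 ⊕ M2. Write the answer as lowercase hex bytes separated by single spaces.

ctA ⊕ ctB = (M1 ⊕ K) ⊕ (M2 ⊕ K) = M1 ⊕ M2 — the shared key cancels under XOR.
1a ⊕ 55 = 4f
ff ⊕ 6a = 95
28 ⊕ ef = c7
32 ⊕ 44 = 76
24 ⊕ b9 = 9d
42 ⊕ ed = af
6f ⊕ 54 = 3b
86 ⊕ 3b = bd
fe ⊕ 98 = 66
5e ⊕ 33 = 6d
d6 ⊕ 70 = a6
e2 ⊕ 34 = d6

4f 95 c7 76 9d af 3b bd 66 6d a6 d6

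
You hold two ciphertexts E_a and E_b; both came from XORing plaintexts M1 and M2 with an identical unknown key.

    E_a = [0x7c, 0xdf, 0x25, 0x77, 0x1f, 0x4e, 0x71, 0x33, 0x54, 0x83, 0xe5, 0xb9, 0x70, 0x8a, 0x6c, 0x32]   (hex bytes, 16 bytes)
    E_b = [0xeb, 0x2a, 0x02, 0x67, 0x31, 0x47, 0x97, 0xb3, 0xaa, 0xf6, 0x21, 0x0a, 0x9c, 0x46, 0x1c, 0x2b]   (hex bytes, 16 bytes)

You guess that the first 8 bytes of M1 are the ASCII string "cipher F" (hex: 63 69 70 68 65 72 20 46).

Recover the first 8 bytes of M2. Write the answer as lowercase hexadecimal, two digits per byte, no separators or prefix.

f49c57784b7bc6c6

First, E_a ⊕ E_b = (M1 ⊕ K) ⊕ (M2 ⊕ K) = M1 ⊕ M2, so the key drops out. Then M2 = (M1 ⊕ M2) ⊕ M1 over the first 8 bytes.
byte 0: (7c ^ eb) ^ 63 = 97 ^ 63 = f4
byte 1: (df ^ 2a) ^ 69 = f5 ^ 69 = 9c
byte 2: (25 ^ 02) ^ 70 = 27 ^ 70 = 57
byte 3: (77 ^ 67) ^ 68 = 10 ^ 68 = 78
byte 4: (1f ^ 31) ^ 65 = 2e ^ 65 = 4b
byte 5: (4e ^ 47) ^ 72 = 09 ^ 72 = 7b
byte 6: (71 ^ 97) ^ 20 = e6 ^ 20 = c6
byte 7: (33 ^ b3) ^ 46 = 80 ^ 46 = c6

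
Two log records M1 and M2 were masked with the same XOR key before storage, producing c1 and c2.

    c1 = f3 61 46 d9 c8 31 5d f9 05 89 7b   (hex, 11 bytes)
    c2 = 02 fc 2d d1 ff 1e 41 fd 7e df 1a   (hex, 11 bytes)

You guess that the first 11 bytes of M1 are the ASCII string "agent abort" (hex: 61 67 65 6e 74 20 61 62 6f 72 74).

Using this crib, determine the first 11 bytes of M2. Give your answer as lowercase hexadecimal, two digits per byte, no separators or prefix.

90fa0e66430f7d66142415

First, c1 ⊕ c2 = (M1 ⊕ K) ⊕ (M2 ⊕ K) = M1 ⊕ M2, so the key drops out. Then M2 = (M1 ⊕ M2) ⊕ M1 over the first 11 bytes.
byte 0: (f3 ⊕ 02) ⊕ 61 = f1 ⊕ 61 = 90
byte 1: (61 ⊕ fc) ⊕ 67 = 9d ⊕ 67 = fa
byte 2: (46 ⊕ 2d) ⊕ 65 = 6b ⊕ 65 = 0e
byte 3: (d9 ⊕ d1) ⊕ 6e = 08 ⊕ 6e = 66
byte 4: (c8 ⊕ ff) ⊕ 74 = 37 ⊕ 74 = 43
byte 5: (31 ⊕ 1e) ⊕ 20 = 2f ⊕ 20 = 0f
byte 6: (5d ⊕ 41) ⊕ 61 = 1c ⊕ 61 = 7d
byte 7: (f9 ⊕ fd) ⊕ 62 = 04 ⊕ 62 = 66
byte 8: (05 ⊕ 7e) ⊕ 6f = 7b ⊕ 6f = 14
byte 9: (89 ⊕ df) ⊕ 72 = 56 ⊕ 72 = 24
byte 10: (7b ⊕ 1a) ⊕ 74 = 61 ⊕ 74 = 15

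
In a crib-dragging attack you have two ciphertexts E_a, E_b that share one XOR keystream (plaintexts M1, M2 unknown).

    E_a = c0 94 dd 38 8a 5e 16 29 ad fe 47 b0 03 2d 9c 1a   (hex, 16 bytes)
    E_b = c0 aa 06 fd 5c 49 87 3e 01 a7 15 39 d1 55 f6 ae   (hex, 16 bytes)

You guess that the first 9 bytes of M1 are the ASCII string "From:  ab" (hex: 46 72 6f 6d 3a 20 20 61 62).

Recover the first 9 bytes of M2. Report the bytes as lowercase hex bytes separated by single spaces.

46 4c b4 a8 ec 37 b1 76 ce

First, E_a ⊕ E_b = (M1 ⊕ K) ⊕ (M2 ⊕ K) = M1 ⊕ M2, so the key drops out. Then M2 = (M1 ⊕ M2) ⊕ M1 over the first 9 bytes.
byte 0: (c0 xor c0) xor 46 = 00 xor 46 = 46
byte 1: (94 xor aa) xor 72 = 3e xor 72 = 4c
byte 2: (dd xor 06) xor 6f = db xor 6f = b4
byte 3: (38 xor fd) xor 6d = c5 xor 6d = a8
byte 4: (8a xor 5c) xor 3a = d6 xor 3a = ec
byte 5: (5e xor 49) xor 20 = 17 xor 20 = 37
byte 6: (16 xor 87) xor 20 = 91 xor 20 = b1
byte 7: (29 xor 3e) xor 61 = 17 xor 61 = 76
byte 8: (ad xor 01) xor 62 = ac xor 62 = ce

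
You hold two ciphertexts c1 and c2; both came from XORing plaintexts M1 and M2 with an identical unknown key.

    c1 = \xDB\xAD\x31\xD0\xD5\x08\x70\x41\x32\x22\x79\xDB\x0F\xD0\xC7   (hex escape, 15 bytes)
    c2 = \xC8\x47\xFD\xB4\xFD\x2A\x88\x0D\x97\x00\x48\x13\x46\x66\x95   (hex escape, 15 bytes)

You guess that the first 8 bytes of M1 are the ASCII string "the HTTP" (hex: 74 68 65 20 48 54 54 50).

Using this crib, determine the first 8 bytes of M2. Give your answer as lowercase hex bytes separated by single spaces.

First, c1 ⊕ c2 = (M1 ⊕ K) ⊕ (M2 ⊕ K) = M1 ⊕ M2, so the key drops out. Then M2 = (M1 ⊕ M2) ⊕ M1 over the first 8 bytes.
byte 0: (db ⊕ c8) ⊕ 74 = 13 ⊕ 74 = 67
byte 1: (ad ⊕ 47) ⊕ 68 = ea ⊕ 68 = 82
byte 2: (31 ⊕ fd) ⊕ 65 = cc ⊕ 65 = a9
byte 3: (d0 ⊕ b4) ⊕ 20 = 64 ⊕ 20 = 44
byte 4: (d5 ⊕ fd) ⊕ 48 = 28 ⊕ 48 = 60
byte 5: (08 ⊕ 2a) ⊕ 54 = 22 ⊕ 54 = 76
byte 6: (70 ⊕ 88) ⊕ 54 = f8 ⊕ 54 = ac
byte 7: (41 ⊕ 0d) ⊕ 50 = 4c ⊕ 50 = 1c

67 82 a9 44 60 76 ac 1c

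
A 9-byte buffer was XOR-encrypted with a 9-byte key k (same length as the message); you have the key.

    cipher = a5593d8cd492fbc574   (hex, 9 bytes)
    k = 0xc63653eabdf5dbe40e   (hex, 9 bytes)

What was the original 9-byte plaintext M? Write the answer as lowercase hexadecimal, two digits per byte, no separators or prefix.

XOR is its own inverse, so applying the key byte-wise gives the result directly.
byte 0: 10100101 ^ 11000110 = 01100011
byte 1: 01011001 ^ 00110110 = 01101111
byte 2: 00111101 ^ 01010011 = 01101110
byte 3: 10001100 ^ 11101010 = 01100110
byte 4: 11010100 ^ 10111101 = 01101001
byte 5: 10010010 ^ 11110101 = 01100111
byte 6: 11111011 ^ 11011011 = 00100000
byte 7: 11000101 ^ 11100100 = 00100001
byte 8: 01110100 ^ 00001110 = 01111010

636f6e66696720217a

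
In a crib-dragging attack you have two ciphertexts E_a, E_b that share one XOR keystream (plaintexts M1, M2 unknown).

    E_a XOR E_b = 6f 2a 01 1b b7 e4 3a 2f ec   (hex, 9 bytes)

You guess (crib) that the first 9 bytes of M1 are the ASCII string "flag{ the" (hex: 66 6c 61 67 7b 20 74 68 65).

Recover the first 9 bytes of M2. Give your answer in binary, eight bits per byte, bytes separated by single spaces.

00001001 01000110 01100000 01111100 11001100 11000100 01001110 01000111 10001001

Since E_a ⊕ E_b = M1 ⊕ M2, XORing with the guessed M1 bytes yields the corresponding M2 bytes: M2 = (E_a ⊕ E_b) ⊕ M1.
111 xor 102 =   9
 42 xor 108 =  70
  1 xor  97 =  96
 27 xor 103 = 124
183 xor 123 = 204
228 xor  32 = 196
 58 xor 116 =  78
 47 xor 104 =  71
236 xor 101 = 137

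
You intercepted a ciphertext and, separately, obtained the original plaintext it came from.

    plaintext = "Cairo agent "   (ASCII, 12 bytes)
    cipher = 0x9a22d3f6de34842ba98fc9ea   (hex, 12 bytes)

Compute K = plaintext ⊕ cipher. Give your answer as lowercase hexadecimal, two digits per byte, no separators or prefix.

d943ba84b114e54ccce1bdca

Since cipher = plaintext ⊕ K, XORing both sides with plaintext gives K = plaintext ⊕ cipher.
43 XOR 9a = d9
61 XOR 22 = 43
69 XOR d3 = ba
72 XOR f6 = 84
6f XOR de = b1
20 XOR 34 = 14
61 XOR 84 = e5
67 XOR 2b = 4c
65 XOR a9 = cc
6e XOR 8f = e1
74 XOR c9 = bd
20 XOR ea = ca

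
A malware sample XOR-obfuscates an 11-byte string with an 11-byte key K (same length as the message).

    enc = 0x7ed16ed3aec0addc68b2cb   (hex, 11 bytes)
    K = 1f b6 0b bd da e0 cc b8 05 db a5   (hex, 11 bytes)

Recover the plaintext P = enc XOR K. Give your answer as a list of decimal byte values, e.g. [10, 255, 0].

[97, 103, 101, 110, 116, 32, 97, 100, 109, 105, 110]

126 xor  31 =  97
209 xor 182 = 103
110 xor  11 = 101
211 xor 189 = 110
174 xor 218 = 116
192 xor 224 =  32
173 xor 204 =  97
220 xor 184 = 100
104 xor   5 = 109
178 xor 219 = 105
203 xor 165 = 110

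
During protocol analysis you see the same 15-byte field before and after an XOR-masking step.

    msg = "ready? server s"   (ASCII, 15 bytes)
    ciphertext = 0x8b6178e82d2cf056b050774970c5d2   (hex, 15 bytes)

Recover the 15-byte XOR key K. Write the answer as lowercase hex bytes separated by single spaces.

Since ciphertext = msg ⊕ K, XORing both sides with msg gives K = msg ⊕ ciphertext.
01110010 xor 10001011 = 11111001
01100101 xor 01100001 = 00000100
01100001 xor 01111000 = 00011001
01100100 xor 11101000 = 10001100
01111001 xor 00101101 = 01010100
00111111 xor 00101100 = 00010011
00100000 xor 11110000 = 11010000
01110011 xor 01010110 = 00100101
01100101 xor 10110000 = 11010101
01110010 xor 01010000 = 00100010
01110110 xor 01110111 = 00000001
01100101 xor 01001001 = 00101100
01110010 xor 01110000 = 00000010
00100000 xor 11000101 = 11100101
01110011 xor 11010010 = 10100001

f9 04 19 8c 54 13 d0 25 d5 22 01 2c 02 e5 a1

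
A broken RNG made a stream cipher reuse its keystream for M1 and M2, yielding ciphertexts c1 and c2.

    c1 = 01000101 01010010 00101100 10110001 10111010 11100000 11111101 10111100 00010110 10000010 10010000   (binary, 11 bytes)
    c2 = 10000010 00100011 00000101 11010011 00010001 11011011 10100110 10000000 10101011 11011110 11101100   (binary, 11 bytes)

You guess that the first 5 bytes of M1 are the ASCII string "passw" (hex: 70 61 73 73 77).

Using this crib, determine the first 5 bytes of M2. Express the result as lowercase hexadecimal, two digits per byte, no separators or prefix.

b7105a11dc

First, c1 ⊕ c2 = (M1 ⊕ K) ⊕ (M2 ⊕ K) = M1 ⊕ M2, so the key drops out. Then M2 = (M1 ⊕ M2) ⊕ M1 over the first 5 bytes.
byte 0: (45 ^ 82) ^ 70 = c7 ^ 70 = b7
byte 1: (52 ^ 23) ^ 61 = 71 ^ 61 = 10
byte 2: (2c ^ 05) ^ 73 = 29 ^ 73 = 5a
byte 3: (b1 ^ d3) ^ 73 = 62 ^ 73 = 11
byte 4: (ba ^ 11) ^ 77 = ab ^ 77 = dc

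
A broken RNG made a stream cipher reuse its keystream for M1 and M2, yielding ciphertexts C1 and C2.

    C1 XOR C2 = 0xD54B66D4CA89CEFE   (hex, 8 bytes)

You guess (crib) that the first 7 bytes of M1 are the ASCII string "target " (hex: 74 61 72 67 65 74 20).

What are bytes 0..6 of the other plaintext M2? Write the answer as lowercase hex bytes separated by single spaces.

a1 2a 14 b3 af fd ee

Since C1 ⊕ C2 = M1 ⊕ M2, XORing with the guessed M1 bytes yields the corresponding M2 bytes: M2 = (C1 ⊕ C2) ⊕ M1.
d5 ^ 74 = a1
4b ^ 61 = 2a
66 ^ 72 = 14
d4 ^ 67 = b3
ca ^ 65 = af
89 ^ 74 = fd
ce ^ 20 = ee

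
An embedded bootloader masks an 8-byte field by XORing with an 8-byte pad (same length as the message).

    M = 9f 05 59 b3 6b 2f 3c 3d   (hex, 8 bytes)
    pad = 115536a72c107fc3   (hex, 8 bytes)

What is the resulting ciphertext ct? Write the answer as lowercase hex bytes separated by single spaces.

8e 50 6f 14 47 3f 43 fe

byte 0: 10011111 ⊕ 00010001 = 10001110
byte 1: 00000101 ⊕ 01010101 = 01010000
byte 2: 01011001 ⊕ 00110110 = 01101111
byte 3: 10110011 ⊕ 10100111 = 00010100
byte 4: 01101011 ⊕ 00101100 = 01000111
byte 5: 00101111 ⊕ 00010000 = 00111111
byte 6: 00111100 ⊕ 01111111 = 01000011
byte 7: 00111101 ⊕ 11000011 = 11111110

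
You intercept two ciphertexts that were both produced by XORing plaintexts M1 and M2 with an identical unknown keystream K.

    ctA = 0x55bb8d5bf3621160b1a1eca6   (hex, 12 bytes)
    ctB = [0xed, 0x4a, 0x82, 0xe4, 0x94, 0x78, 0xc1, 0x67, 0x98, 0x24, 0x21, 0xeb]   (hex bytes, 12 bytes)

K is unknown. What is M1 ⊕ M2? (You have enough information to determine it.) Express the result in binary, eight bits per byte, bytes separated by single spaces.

ctA ⊕ ctB = (M1 ⊕ K) ⊕ (M2 ⊕ K) = M1 ⊕ M2 — the shared key cancels under XOR.
01010101 ⊕ 11101101 = 10111000
10111011 ⊕ 01001010 = 11110001
10001101 ⊕ 10000010 = 00001111
01011011 ⊕ 11100100 = 10111111
11110011 ⊕ 10010100 = 01100111
01100010 ⊕ 01111000 = 00011010
00010001 ⊕ 11000001 = 11010000
01100000 ⊕ 01100111 = 00000111
10110001 ⊕ 10011000 = 00101001
10100001 ⊕ 00100100 = 10000101
11101100 ⊕ 00100001 = 11001101
10100110 ⊕ 11101011 = 01001101

10111000 11110001 00001111 10111111 01100111 00011010 11010000 00000111 00101001 10000101 11001101 01001101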